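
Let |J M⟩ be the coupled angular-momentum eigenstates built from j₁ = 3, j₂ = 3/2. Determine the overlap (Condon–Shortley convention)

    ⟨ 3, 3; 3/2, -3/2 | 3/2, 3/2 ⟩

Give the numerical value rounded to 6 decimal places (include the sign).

triangle: 3!·3!·0!/7! = 36/5040
(j±m)!: 6!·0!·0!·3!·3!·0! = 25920
prefactor² = (2J+1)·Δ·N² = 5184/7
  k=0: +1/(0!·3!·0!·0!·3!·0!) = 1/36
Σ = 1/36  ⇒  CG² = 5184/7·1/36² = 4/7
CG = +√(4/7) = +0.755929

+√(4/7) ≈ +0.755929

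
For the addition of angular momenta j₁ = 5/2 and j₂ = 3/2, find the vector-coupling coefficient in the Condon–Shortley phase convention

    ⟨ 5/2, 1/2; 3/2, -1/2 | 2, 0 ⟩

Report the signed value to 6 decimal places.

−√(1/14) = -0.267261

j₁+j₂−J=2  J+j₁−j₂=3  J−j₁+j₂=1  j₁+j₂+J+1=7
(j₁±m₁, j₂±m₂, J±M) = (3,2,1,2,2,2)
P² = 8/7
sum k=0..1:
  [0] +1/4 = 1/4
  [1] −1/2 = -1/2
S = -1/4
C² = P²·S² = 1/14 ; C = -0.267261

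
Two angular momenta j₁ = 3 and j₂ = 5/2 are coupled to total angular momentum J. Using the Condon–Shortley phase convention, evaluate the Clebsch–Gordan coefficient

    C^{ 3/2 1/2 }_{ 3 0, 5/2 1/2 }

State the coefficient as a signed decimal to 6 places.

+√(4/35) = +0.338062

√[4·4!2!1!/8! · 3!3!3!2!2!1!] = √(144/35)
  +(−1)^2/∏(2,2,1,1,1,0)! = 1/4  (running 1/4)
  +(−1)^3/∏(3,1,0,0,2,1)! = -1/12  (running 1/6)
⟨..|..⟩ = √(144/35)·(1/6) = +0.338062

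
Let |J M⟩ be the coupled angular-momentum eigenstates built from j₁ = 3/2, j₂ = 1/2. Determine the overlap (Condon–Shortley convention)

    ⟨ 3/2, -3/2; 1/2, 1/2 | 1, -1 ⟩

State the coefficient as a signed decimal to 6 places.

triangle: 1!*2!*0!/4! = 2/24
(j±m)!: 0!*3!*1!*0!*0!*2! = 12
prefactor² = (2J+1)*Δ*N² = 3
  k=1: −1/(1!*0!*2!*0!*0!*0!) = -1/2
Σ = -1/2  ⇒  CG² = 3*(-1/2)² = 3/4
CG = −√(3/4) = -0.866025

−√(3/4) ≈ -0.866025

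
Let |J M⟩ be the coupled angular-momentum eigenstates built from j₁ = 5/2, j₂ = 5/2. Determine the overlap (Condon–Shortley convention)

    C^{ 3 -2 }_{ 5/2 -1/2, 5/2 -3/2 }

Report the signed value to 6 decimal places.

-0.288675  (= −√(1/12))

triangle: 2!*3!*3!/9! = 72/362880
(j±m)!: 2!*3!*1!*4!*1!*5! = 34560
prefactor² = (2J+1)*Δ*N² = 48
  k=0: +1/(0!*2!*3!*1!*0!*2!) = 1/24
  k=1: −1/(1!*1!*2!*0!*1!*3!) = -1/12
Σ = -1/24  ⇒  CG² = 48*(-1/24)² = 1/12
CG = −√(1/12) = -0.288675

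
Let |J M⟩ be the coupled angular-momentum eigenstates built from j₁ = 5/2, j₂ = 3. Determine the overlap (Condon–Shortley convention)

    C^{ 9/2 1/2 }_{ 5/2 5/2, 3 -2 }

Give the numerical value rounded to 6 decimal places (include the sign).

triangle: 1!×4!×5!/11! = 2880/39916800
(j±m)!: 5!×0!×1!×5!×5!×4! = 41472000
prefactor² = (2J+1)×Δ×N² = 2304000/77
  k=0: +1/(0!×1!×0!×1!×4!×4!) = 1/576
Σ = 1/576  ⇒  CG² = 2304000/77×1/576² = 125/1386
CG = +√(125/1386) = +0.300312

+√(125/1386) = +0.300312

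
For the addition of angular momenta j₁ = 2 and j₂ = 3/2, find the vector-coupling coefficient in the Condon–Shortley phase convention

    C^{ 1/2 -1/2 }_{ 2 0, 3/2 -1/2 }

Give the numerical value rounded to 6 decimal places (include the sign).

√[2·3!1!0!/5! · 2!2!1!2!0!1!] = √(4/5)
  +(−1)^1/∏(1,2,1,0,0,0)! = -1/2  (running -1/2)
⟨..|..⟩ = √(4/5)·(-1/2) = -0.447214

-0.447214  (= −√(1/5))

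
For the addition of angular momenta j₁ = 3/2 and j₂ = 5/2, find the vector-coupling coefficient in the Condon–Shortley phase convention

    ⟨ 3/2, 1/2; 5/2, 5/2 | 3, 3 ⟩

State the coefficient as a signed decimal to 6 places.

j₁+j₂−J=1  J+j₁−j₂=2  J−j₁+j₂=4  j₁+j₂+J+1=8
(j₁±m₁, j₂±m₂, J±M) = (2,1,5,0,6,0)
P² = 1440
sum k=1..1:
  [1] −1/48 = -1/48
S = -1/48
C² = P²·S² = 5/8 ; C = -0.790569

−√(5/8) ≈ -0.790569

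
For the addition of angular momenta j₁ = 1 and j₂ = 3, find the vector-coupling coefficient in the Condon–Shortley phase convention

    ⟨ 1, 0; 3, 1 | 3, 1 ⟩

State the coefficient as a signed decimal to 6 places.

triangle: 1!×1!×5!/8! = 120/40320
(j±m)!: 1!×1!×4!×2!×4!×2! = 2304
prefactor² = (2J+1)×Δ×N² = 48
  k=0: +1/(0!×1!×1!×4!×0!×1!) = 1/24
  k=1: −1/(1!×0!×0!×3!×1!×2!) = -1/12
Σ = -1/24  ⇒  CG² = 48×(-1/24)² = 1/12
CG = −√(1/12) = -0.288675

−√(1/12) = -0.288675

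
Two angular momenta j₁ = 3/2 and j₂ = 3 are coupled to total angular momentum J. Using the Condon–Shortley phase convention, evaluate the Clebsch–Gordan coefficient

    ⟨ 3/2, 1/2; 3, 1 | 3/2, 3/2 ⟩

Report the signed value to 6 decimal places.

j₁+j₂−J=3  J+j₁−j₂=0  J−j₁+j₂=3  j₁+j₂+J+1=7
(j₁±m₁, j₂±m₂, J±M) = (2,1,4,2,3,0)
P² = 576/35
sum k=1..1:
  [1] −1/12 = -1/12
S = -1/12
C² = P²·S² = 4/35 ; C = -0.338062

−√(4/35) = -0.338062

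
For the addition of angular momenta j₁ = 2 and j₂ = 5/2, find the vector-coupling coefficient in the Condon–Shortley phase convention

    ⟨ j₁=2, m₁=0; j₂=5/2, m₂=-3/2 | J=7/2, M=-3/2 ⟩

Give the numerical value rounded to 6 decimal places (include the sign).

√[8·1!3!4!/9! · 2!2!1!4!2!5!] = √(512/7)
  +(−1)^0/∏(0,1,2,1,1,3)! = 1/12  (running 1/12)
  +(−1)^1/∏(1,0,1,0,2,4)! = -1/48  (running 1/16)
⟨..|..⟩ = √(512/7)·(1/16) = +0.534522

+0.534522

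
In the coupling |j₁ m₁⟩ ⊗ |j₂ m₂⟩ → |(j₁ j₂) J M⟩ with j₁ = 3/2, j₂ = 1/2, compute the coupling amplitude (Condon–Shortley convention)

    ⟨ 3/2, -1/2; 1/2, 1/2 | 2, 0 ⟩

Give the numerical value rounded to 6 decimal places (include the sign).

+0.707107  (= +√(1/2))

triangle: 0!·3!·1!/5! = 6/120
(j±m)!: 1!·2!·1!·0!·2!·2! = 8
prefactor² = (2J+1)·Δ·N² = 2
  k=0: +1/(0!·0!·2!·1!·1!·0!) = 1/2
Σ = 1/2  ⇒  CG² = 2·1/2² = 1/2
CG = +√(1/2) = +0.707107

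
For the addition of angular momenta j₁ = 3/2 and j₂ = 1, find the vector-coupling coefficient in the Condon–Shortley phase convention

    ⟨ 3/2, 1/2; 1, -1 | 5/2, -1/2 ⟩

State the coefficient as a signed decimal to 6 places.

+√(3/10) = +0.547723

triangle: 0!·3!·2!/6! = 12/720
(j±m)!: 2!·1!·0!·2!·2!·3! = 48
prefactor² = (2J+1)·Δ·N² = 24/5
  k=0: +1/(0!·0!·1!·0!·2!·2!) = 1/4
Σ = 1/4  ⇒  CG² = 24/5·1/4² = 3/10
CG = +√(3/10) = +0.547723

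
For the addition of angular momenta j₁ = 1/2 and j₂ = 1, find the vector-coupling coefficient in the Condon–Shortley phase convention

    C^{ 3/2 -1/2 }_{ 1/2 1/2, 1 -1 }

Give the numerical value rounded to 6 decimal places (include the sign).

+0.577350

triangle: 0!·1!·2!/4! = 2/24
(j±m)!: 1!·0!·0!·2!·1!·2! = 4
prefactor² = (2J+1)·Δ·N² = 4/3
  k=0: +1/(0!·0!·0!·0!·1!·2!) = 1/2
Σ = 1/2  ⇒  CG² = 4/3·1/2² = 1/3
CG = +√(1/3) = +0.577350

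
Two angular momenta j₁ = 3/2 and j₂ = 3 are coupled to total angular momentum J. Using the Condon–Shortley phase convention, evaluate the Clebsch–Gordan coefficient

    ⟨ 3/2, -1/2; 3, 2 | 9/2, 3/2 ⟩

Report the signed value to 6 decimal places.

+√(3/14) = +0.462910

√[10·0!3!6!/10! · 1!2!5!1!6!3!] = √(86400/7)
  +(−1)^0/∏(0,0,2,5,1,1)! = 1/240  (running 1/240)
⟨..|..⟩ = √(86400/7)·(1/240) = +0.462910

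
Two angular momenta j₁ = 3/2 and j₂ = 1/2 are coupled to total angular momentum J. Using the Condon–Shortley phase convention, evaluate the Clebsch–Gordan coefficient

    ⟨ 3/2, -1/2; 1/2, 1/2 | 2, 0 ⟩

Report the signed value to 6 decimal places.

j₁+j₂−J=0  J+j₁−j₂=3  J−j₁+j₂=1  j₁+j₂+J+1=5
(j₁±m₁, j₂±m₂, J±M) = (1,2,1,0,2,2)
P² = 2
sum k=0..0:
  [0] +1/2 = 1/2
S = 1/2
C² = P²·S² = 1/2 ; C = +0.707107

+√(1/2) = +0.707107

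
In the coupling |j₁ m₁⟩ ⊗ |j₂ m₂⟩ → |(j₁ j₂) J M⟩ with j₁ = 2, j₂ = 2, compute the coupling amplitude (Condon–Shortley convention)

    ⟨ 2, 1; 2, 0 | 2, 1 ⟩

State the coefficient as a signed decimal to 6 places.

j₁+j₂−J=2  J+j₁−j₂=2  J−j₁+j₂=2  j₁+j₂+J+1=7
(j₁±m₁, j₂±m₂, J±M) = (3,1,2,2,3,1)
P² = 8/7
sum k=0..1:
  [0] +1/4 = 1/4
  [1] −1/2 = -1/2
S = -1/4
C² = P²·S² = 1/14 ; C = -0.267261

-0.267261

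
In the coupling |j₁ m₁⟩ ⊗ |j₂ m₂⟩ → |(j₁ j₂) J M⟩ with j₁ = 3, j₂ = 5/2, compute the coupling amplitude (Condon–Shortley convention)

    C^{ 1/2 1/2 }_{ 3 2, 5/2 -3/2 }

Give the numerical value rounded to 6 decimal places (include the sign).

−√(5/21) ≈ -0.487950

√[2·5!1!0!/7! · 5!1!1!4!1!0!] = √(960/7)
  +(−1)^1/∏(1,4,0,0,1,0)! = -1/24  (running -1/24)
⟨..|..⟩ = √(960/7)·(-1/24) = -0.487950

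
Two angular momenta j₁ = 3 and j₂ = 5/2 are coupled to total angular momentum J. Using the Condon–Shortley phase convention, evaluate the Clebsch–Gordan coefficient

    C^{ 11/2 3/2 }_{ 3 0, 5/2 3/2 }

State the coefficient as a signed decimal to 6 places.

j₁+j₂−J=0  J+j₁−j₂=6  J−j₁+j₂=5  j₁+j₂+J+1=12
(j₁±m₁, j₂±m₂, J±M) = (3,3,4,1,7,4)
P² = 2488320/11
sum k=0..0:
  [0] +1/864 = 1/864
S = 1/864
C² = P²·S² = 10/33 ; C = +0.550482

+√(10/33) = +0.550482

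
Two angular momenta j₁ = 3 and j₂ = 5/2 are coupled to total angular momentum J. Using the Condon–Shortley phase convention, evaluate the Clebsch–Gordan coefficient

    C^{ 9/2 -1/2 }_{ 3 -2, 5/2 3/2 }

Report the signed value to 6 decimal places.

-0.510355  (= −√(361/1386))

j₁+j₂−J=1  J+j₁−j₂=5  J−j₁+j₂=4  j₁+j₂+J+1=11
(j₁±m₁, j₂±m₂, J±M) = (1,5,4,1,4,5)
P² = 460800/77
sum k=0..1:
  [0] +1/2880 = 1/2880
  [1] −1/144 = -1/144
S = -19/2880
C² = P²·S² = 361/1386 ; C = -0.510355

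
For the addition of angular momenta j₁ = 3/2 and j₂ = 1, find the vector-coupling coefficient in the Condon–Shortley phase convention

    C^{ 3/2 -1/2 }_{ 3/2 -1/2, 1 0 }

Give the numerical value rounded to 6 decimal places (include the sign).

triangle: 1!·2!·1!/5! = 2/120
(j±m)!: 1!·2!·1!·1!·1!·2! = 4
prefactor² = (2J+1)·Δ·N² = 4/15
  k=0: +1/(0!·1!·2!·1!·0!·0!) = 1/2
  k=1: −1/(1!·0!·1!·0!·1!·1!) = -1
Σ = -1/2  ⇒  CG² = 4/15·(-1/2)² = 1/15
CG = −√(1/15) = -0.258199

-0.258199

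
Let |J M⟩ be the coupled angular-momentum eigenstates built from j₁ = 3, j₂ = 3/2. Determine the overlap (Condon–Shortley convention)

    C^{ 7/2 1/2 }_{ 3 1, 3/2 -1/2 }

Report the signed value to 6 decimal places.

triangle: 1!·5!·2!/9! = 240/362880
(j±m)!: 4!·2!·1!·2!·4!·3! = 13824
prefactor² = (2J+1)·Δ·N² = 512/7
  k=0: +1/(0!·1!·2!·1!·3!·1!) = 1/12
  k=1: −1/(1!·0!·1!·0!·4!·2!) = -1/48
Σ = 1/16  ⇒  CG² = 512/7·1/16² = 2/7
CG = +√(2/7) = +0.534522

+0.534522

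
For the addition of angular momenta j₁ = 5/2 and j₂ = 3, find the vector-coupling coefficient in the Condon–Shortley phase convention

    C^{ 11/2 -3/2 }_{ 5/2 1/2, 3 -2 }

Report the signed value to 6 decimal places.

+0.426401  (= +√(2/11))

√[12·0!5!6!/12! · 3!2!1!5!4!7!] = √(4147200/11)
  +(−1)^0/∏(0,0,2,1,3,5)! = 1/1440  (running 1/1440)
⟨..|..⟩ = √(4147200/11)·(1/1440) = +0.426401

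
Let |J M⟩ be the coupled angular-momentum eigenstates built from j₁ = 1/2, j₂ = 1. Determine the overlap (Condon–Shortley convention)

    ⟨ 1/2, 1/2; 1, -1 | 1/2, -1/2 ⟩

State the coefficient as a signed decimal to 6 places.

triangle: 1!·0!·1!/3! = 1/6
(j±m)!: 1!·0!·0!·2!·0!·1! = 2
prefactor² = (2J+1)·Δ·N² = 2/3
  k=0: +1/(0!·1!·0!·0!·0!·1!) = 1
Σ = 1  ⇒  CG² = 2/3·1² = 2/3
CG = +√(2/3) = +0.816497

+√(2/3) = +0.816497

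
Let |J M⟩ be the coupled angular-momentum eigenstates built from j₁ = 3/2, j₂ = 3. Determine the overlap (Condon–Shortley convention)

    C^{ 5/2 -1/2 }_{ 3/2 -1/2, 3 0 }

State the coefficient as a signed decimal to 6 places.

−√(6/35) ≈ -0.414039

√[6·2!1!4!/8! · 1!2!3!3!2!3!] = √(216/35)
  +(−1)^1/∏(1,1,1,2,0,2)! = -1/4  (running -1/4)
  +(−1)^2/∏(2,0,0,1,1,3)! = 1/12  (running -1/6)
⟨..|..⟩ = √(216/35)·(-1/6) = -0.414039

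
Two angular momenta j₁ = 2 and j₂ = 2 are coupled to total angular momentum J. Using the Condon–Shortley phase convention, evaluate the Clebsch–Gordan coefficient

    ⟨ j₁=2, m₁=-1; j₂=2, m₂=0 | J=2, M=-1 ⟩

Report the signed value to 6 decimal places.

triangle: 2!×2!×2!/7! = 8/5040
(j±m)!: 1!×3!×2!×2!×1!×3! = 144
prefactor² = (2J+1)×Δ×N² = 8/7
  k=1: −1/(1!×1!×2!×1!×0!×1!) = -1/2
  k=2: +1/(2!×0!×1!×0!×1!×2!) = 1/4
Σ = -1/4  ⇒  CG² = 8/7×(-1/4)² = 1/14
CG = −√(1/14) = -0.267261

−√(1/14) ≈ -0.267261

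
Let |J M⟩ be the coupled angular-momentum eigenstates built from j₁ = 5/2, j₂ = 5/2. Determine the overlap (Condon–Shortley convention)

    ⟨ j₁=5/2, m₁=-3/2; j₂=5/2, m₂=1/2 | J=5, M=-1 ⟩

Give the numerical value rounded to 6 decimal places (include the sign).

triangle: 0!·5!·5!/11! = 14400/39916800
(j±m)!: 1!·4!·3!·2!·4!·6! = 4976640
prefactor² = (2J+1)·Δ·N² = 138240/7
  k=0: +1/(0!·0!·4!·3!·1!·2!) = 1/288
Σ = 1/288  ⇒  CG² = 138240/7·1/288² = 5/21
CG = +√(5/21) = +0.487950

+0.487950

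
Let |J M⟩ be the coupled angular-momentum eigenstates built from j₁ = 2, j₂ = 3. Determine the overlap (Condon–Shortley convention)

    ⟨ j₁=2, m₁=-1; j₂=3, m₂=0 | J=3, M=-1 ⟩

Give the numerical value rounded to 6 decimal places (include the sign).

−√(1/30) ≈ -0.182574

triangle: 2!·2!·4!/9! = 96/362880
(j±m)!: 1!·3!·3!·3!·2!·4! = 10368
prefactor² = (2J+1)·Δ·N² = 96/5
  k=1: −1/(1!·1!·2!·2!·0!·2!) = -1/8
  k=2: +1/(2!·0!·1!·1!·1!·3!) = 1/12
Σ = -1/24  ⇒  CG² = 96/5·(-1/24)² = 1/30
CG = −√(1/30) = -0.182574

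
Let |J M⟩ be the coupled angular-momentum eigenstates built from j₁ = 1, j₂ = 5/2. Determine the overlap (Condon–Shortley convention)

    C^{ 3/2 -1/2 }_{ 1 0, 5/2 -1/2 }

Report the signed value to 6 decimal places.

-0.632456

√[4·2!0!3!/6! · 1!1!2!3!1!2!] = √(8/5)
  +(−1)^1/∏(1,1,0,1,0,2)! = -1/2  (running -1/2)
⟨..|..⟩ = √(8/5)·(-1/2) = -0.632456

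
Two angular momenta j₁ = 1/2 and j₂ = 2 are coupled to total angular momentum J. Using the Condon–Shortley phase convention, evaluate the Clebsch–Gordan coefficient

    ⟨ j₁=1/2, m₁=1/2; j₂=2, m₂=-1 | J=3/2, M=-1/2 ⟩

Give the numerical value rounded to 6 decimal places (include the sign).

triangle: 1!×0!×3!/5! = 6/120
(j±m)!: 1!×0!×1!×3!×1!×2! = 12
prefactor² = (2J+1)×Δ×N² = 12/5
  k=0: +1/(0!×1!×0!×1!×0!×2!) = 1/2
Σ = 1/2  ⇒  CG² = 12/5×1/2² = 3/5
CG = +√(3/5) = +0.774597

+√(3/5) = +0.774597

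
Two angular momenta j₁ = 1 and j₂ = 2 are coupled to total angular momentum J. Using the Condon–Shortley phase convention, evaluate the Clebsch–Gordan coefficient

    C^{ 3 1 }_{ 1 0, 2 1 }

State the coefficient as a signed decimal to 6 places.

√[7·0!2!4!/7! · 1!1!3!1!4!2!] = √(96/5)
  +(−1)^0/∏(0,0,1,3,1,1)! = 1/6  (running 1/6)
⟨..|..⟩ = √(96/5)·(1/6) = +0.730297

+√(8/15) = +0.730297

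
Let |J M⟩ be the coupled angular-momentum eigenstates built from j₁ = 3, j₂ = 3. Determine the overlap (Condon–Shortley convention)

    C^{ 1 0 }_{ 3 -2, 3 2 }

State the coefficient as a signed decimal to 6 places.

+0.377964

j₁+j₂−J=5  J+j₁−j₂=1  J−j₁+j₂=1  j₁+j₂+J+1=8
(j₁±m₁, j₂±m₂, J±M) = (1,5,5,1,1,1)
P² = 900/7
sum k=4..5:
  [4] +1/24 = 1/24
  [5] −1/120 = -1/120
S = 1/30
C² = P²·S² = 1/7 ; C = +0.377964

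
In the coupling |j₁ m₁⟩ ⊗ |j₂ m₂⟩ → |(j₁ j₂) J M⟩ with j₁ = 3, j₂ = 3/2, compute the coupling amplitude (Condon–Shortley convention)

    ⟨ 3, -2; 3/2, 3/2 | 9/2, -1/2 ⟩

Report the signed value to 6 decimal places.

j₁+j₂−J=0  J+j₁−j₂=6  J−j₁+j₂=3  j₁+j₂+J+1=10
(j₁±m₁, j₂±m₂, J±M) = (1,5,3,0,4,5)
P² = 172800/7
sum k=0..0:
  [0] +1/720 = 1/720
S = 1/720
C² = P²·S² = 1/21 ; C = +0.218218

+0.218218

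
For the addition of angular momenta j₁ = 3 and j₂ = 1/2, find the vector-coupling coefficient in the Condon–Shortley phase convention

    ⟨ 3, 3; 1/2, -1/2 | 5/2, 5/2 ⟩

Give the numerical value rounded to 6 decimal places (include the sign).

+√(6/7) ≈ +0.925820

j₁+j₂−J=1  J+j₁−j₂=5  J−j₁+j₂=0  j₁+j₂+J+1=7
(j₁±m₁, j₂±m₂, J±M) = (6,0,0,1,5,0)
P² = 86400/7
sum k=0..0:
  [0] +1/120 = 1/120
S = 1/120
C² = P²·S² = 6/7 ; C = +0.925820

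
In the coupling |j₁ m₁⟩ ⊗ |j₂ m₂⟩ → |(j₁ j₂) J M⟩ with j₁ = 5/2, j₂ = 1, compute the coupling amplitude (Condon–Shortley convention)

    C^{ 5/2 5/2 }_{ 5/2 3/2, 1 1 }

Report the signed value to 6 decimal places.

-0.534522  (= −√(2/7))

j₁+j₂−J=1  J+j₁−j₂=4  J−j₁+j₂=1  j₁+j₂+J+1=7
(j₁±m₁, j₂±m₂, J±M) = (4,1,2,0,5,0)
P² = 1152/7
sum k=1..1:
  [1] −1/24 = -1/24
S = -1/24
C² = P²·S² = 2/7 ; C = -0.534522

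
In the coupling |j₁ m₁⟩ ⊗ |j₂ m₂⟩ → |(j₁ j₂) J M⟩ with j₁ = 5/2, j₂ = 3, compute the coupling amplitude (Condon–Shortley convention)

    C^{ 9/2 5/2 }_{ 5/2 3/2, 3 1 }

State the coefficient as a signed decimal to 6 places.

+√(10/99) ≈ +0.317821

j₁+j₂−J=1  J+j₁−j₂=4  J−j₁+j₂=5  j₁+j₂+J+1=11
(j₁±m₁, j₂±m₂, J±M) = (4,1,4,2,7,2)
P² = 92160/11
sum k=0..1:
  [0] +1/144 = 1/144
  [1] −1/288 = -1/288
S = 1/288
C² = P²·S² = 10/99 ; C = +0.317821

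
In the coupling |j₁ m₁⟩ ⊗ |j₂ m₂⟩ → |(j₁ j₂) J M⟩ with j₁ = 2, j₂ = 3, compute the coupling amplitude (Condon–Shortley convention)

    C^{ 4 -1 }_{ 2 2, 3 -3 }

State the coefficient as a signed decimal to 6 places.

+0.207020

j₁+j₂−J=1  J+j₁−j₂=3  J−j₁+j₂=5  j₁+j₂+J+1=10
(j₁±m₁, j₂±m₂, J±M) = (4,0,0,6,3,5)
P² = 155520/7
sum k=0..0:
  [0] +1/720 = 1/720
S = 1/720
C² = P²·S² = 3/70 ; C = +0.207020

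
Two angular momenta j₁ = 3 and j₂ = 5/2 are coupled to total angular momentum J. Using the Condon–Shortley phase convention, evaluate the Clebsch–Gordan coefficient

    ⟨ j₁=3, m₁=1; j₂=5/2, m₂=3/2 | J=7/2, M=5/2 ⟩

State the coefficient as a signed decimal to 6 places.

triangle: 2!×4!×3!/10! = 288/3628800
(j±m)!: 4!×2!×4!×1!×6!×1! = 829440
prefactor² = (2J+1)×Δ×N² = 18432/35
  k=1: −1/(1!×1!×1!×3!×3!×0!) = -1/36
  k=2: +1/(2!×0!×0!×2!×4!×1!) = 1/96
Σ = -5/288  ⇒  CG² = 18432/35×(-5/288)² = 10/63
CG = −√(10/63) = -0.398410

−√(10/63) ≈ -0.398410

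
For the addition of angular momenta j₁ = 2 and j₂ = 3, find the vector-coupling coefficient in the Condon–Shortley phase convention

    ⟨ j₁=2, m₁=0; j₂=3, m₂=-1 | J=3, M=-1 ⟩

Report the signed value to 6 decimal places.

√[7·2!2!4!/9! · 2!2!2!4!2!4!] = √(256/15)
  +(−1)^0/∏(0,2,2,2,0,2)! = 1/16  (running 1/16)
  +(−1)^1/∏(1,1,1,1,1,3)! = -1/6  (running -5/48)
  +(−1)^2/∏(2,0,0,0,2,4)! = 1/96  (running -3/32)
⟨..|..⟩ = √(256/15)·(-3/32) = -0.387298

-0.387298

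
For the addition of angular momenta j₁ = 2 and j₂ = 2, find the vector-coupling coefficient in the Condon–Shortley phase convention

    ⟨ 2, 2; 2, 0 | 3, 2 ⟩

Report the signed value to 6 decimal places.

triangle: 1!×3!×3!/8! = 36/40320
(j±m)!: 4!×0!×2!×2!×5!×1! = 11520
prefactor² = (2J+1)×Δ×N² = 72
  k=0: +1/(0!×1!×0!×2!×3!×1!) = 1/12
Σ = 1/12  ⇒  CG² = 72×1/12² = 1/2
CG = +√(1/2) = +0.707107

+0.707107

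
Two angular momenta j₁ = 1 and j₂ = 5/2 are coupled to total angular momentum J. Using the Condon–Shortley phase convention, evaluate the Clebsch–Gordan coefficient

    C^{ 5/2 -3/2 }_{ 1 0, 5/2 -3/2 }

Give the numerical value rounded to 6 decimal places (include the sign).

√[6·1!1!4!/7! · 1!1!1!4!1!4!] = √(576/35)
  +(−1)^0/∏(0,1,1,1,0,3)! = 1/6  (running 1/6)
  +(−1)^1/∏(1,0,0,0,1,4)! = -1/24  (running 1/8)
⟨..|..⟩ = √(576/35)·(1/8) = +0.507093

+√(9/35) ≈ +0.507093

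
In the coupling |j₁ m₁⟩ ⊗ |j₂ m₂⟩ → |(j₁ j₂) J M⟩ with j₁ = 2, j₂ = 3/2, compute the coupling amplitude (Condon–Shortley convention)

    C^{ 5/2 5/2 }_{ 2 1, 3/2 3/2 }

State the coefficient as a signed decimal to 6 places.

-0.654654

triangle: 1!·3!·2!/7! = 12/5040
(j±m)!: 3!·1!·3!·0!·5!·0! = 4320
prefactor² = (2J+1)·Δ·N² = 432/7
  k=1: −1/(1!·0!·0!·2!·3!·0!) = -1/12
Σ = -1/12  ⇒  CG² = 432/7·(-1/12)² = 3/7
CG = −√(3/7) = -0.654654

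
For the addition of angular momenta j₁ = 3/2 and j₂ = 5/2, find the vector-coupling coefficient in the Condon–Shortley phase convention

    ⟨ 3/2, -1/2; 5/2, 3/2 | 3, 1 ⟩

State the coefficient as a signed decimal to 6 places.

−√(49/120) = -0.639010

triangle: 1!·2!·4!/8! = 48/40320
(j±m)!: 1!·2!·4!·1!·4!·2! = 2304
prefactor² = (2J+1)·Δ·N² = 96/5
  k=0: +1/(0!·1!·2!·4!·0!·0!) = 1/48
  k=1: −1/(1!·0!·1!·3!·1!·1!) = -1/6
Σ = -7/48  ⇒  CG² = 96/5·(-7/48)² = 49/120
CG = −√(49/120) = -0.639010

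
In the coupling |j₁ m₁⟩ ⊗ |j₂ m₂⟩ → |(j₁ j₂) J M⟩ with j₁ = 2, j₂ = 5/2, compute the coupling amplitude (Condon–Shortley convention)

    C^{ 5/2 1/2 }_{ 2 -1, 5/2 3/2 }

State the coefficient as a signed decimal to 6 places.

+√(6/35) = +0.414039

triangle: 2!*2!*3!/8! = 24/40320
(j±m)!: 1!*3!*4!*1!*3!*2! = 1728
prefactor² = (2J+1)*Δ*N² = 216/35
  k=1: −1/(1!*1!*2!*3!*0!*0!) = -1/12
  k=2: +1/(2!*0!*1!*2!*1!*1!) = 1/4
Σ = 1/6  ⇒  CG² = 216/35*1/6² = 6/35
CG = +√(6/35) = +0.414039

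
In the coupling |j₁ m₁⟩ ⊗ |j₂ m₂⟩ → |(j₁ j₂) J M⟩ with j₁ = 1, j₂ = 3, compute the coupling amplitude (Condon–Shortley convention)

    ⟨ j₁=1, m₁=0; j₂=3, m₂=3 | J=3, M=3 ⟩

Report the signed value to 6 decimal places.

j₁+j₂−J=1  J+j₁−j₂=1  J−j₁+j₂=5  j₁+j₂+J+1=8
(j₁±m₁, j₂±m₂, J±M) = (1,1,6,0,6,0)
P² = 10800
sum k=1..1:
  [1] −1/120 = -1/120
S = -1/120
C² = P²·S² = 3/4 ; C = -0.866025

-0.866025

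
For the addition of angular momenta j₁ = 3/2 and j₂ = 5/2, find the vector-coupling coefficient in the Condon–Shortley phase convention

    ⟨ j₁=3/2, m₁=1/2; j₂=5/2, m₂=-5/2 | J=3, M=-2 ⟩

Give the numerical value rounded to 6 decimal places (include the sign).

+√(5/12) ≈ +0.645497

triangle: 1!×2!×4!/8! = 48/40320
(j±m)!: 2!×1!×0!×5!×1!×5! = 28800
prefactor² = (2J+1)×Δ×N² = 240
  k=0: +1/(0!×1!×1!×0!×1!×4!) = 1/24
Σ = 1/24  ⇒  CG² = 240×1/24² = 5/12
CG = +√(5/12) = +0.645497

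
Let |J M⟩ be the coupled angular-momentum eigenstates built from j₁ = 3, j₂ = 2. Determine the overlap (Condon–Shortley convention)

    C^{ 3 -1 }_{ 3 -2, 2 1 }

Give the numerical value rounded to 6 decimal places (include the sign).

j₁+j₂−J=2  J+j₁−j₂=4  J−j₁+j₂=2  j₁+j₂+J+1=9
(j₁±m₁, j₂±m₂, J±M) = (1,5,3,1,2,4)
P² = 64
sum k=1..2:
  [1] −1/48 = -1/48
  [2] +1/12 = 1/12
S = 1/16
C² = P²·S² = 1/4 ; C = +0.500000

+√(1/4) ≈ +0.500000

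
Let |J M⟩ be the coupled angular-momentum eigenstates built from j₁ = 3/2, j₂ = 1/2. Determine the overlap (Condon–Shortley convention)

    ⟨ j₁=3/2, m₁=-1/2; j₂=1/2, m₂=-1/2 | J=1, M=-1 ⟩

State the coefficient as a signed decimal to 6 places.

+0.500000  (= +√(1/4))

j₁+j₂−J=1  J+j₁−j₂=2  J−j₁+j₂=0  j₁+j₂+J+1=4
(j₁±m₁, j₂±m₂, J±M) = (1,2,0,1,0,2)
P² = 1
sum k=0..0:
  [0] +1/2 = 1/2
S = 1/2
C² = P²·S² = 1/4 ; C = +0.500000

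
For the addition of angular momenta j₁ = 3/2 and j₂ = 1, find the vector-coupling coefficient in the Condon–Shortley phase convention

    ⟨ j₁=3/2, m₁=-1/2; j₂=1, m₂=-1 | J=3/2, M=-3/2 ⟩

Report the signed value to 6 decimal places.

triangle: 1!·2!·1!/5! = 2/120
(j±m)!: 1!·2!·0!·2!·0!·3! = 24
prefactor² = (2J+1)·Δ·N² = 8/5
  k=0: +1/(0!·1!·2!·0!·0!·1!) = 1/2
Σ = 1/2  ⇒  CG² = 8/5·1/2² = 2/5
CG = +√(2/5) = +0.632456

+√(2/5) = +0.632456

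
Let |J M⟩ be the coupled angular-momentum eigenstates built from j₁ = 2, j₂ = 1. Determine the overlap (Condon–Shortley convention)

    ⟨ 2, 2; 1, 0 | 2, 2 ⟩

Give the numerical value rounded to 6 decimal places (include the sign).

+0.816497  (= +√(2/3))

√[5·1!3!1!/6! · 4!0!1!1!4!0!] = √(24)
  +(−1)^0/∏(0,1,0,1,3,0)! = 1/6  (running 1/6)
⟨..|..⟩ = √(24)·(1/6) = +0.816497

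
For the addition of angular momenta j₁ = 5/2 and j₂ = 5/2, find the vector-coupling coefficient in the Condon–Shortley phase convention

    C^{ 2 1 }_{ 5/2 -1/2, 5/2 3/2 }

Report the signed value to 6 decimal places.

√[5·3!2!2!/8! · 2!3!4!1!3!1!] = √(36/7)
  +(−1)^2/∏(2,1,1,2,1,0)! = 1/4  (running 1/4)
  +(−1)^3/∏(3,0,0,1,2,1)! = -1/12  (running 1/6)
⟨..|..⟩ = √(36/7)·(1/6) = +0.377964

+√(1/7) ≈ +0.377964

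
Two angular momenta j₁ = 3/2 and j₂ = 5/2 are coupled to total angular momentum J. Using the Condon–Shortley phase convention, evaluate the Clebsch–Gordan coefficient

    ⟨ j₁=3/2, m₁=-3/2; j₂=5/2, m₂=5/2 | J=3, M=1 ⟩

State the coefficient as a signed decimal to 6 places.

j₁+j₂−J=1  J+j₁−j₂=2  J−j₁+j₂=4  j₁+j₂+J+1=8
(j₁±m₁, j₂±m₂, J±M) = (0,3,5,0,4,2)
P² = 288
sum k=1..1:
  [1] −1/48 = -1/48
S = -1/48
C² = P²·S² = 1/8 ; C = -0.353553

−√(1/8) ≈ -0.353553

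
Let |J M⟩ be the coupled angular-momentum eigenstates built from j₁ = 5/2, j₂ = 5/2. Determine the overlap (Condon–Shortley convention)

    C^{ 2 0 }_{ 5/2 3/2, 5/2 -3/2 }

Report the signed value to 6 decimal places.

+0.109109

triangle: 3!×2!×2!/8! = 24/40320
(j±m)!: 4!×1!×1!×4!×2!×2! = 2304
prefactor² = (2J+1)×Δ×N² = 48/7
  k=0: +1/(0!×3!×1!×1!×1!×1!) = 1/6
  k=1: −1/(1!×2!×0!×0!×2!×2!) = -1/8
Σ = 1/24  ⇒  CG² = 48/7×1/24² = 1/84
CG = +√(1/84) = +0.109109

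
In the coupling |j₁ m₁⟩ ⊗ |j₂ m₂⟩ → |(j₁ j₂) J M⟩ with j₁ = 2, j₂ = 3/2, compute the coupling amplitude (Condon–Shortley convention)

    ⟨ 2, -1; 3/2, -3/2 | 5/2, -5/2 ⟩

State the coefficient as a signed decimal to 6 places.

triangle: 1!·3!·2!/7! = 12/5040
(j±m)!: 1!·3!·0!·3!·0!·5! = 4320
prefactor² = (2J+1)·Δ·N² = 432/7
  k=0: +1/(0!·1!·3!·0!·0!·2!) = 1/12
Σ = 1/12  ⇒  CG² = 432/7·1/12² = 3/7
CG = +√(3/7) = +0.654654

+0.654654  (= +√(3/7))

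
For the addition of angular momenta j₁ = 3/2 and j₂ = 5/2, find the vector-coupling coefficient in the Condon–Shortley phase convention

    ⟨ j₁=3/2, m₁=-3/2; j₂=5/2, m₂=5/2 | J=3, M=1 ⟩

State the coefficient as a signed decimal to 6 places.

-0.353553  (= −√(1/8))

triangle: 1!*2!*4!/8! = 48/40320
(j±m)!: 0!*3!*5!*0!*4!*2! = 34560
prefactor² = (2J+1)*Δ*N² = 288
  k=1: −1/(1!*0!*2!*4!*0!*0!) = -1/48
Σ = -1/48  ⇒  CG² = 288*(-1/48)² = 1/8
CG = −√(1/8) = -0.353553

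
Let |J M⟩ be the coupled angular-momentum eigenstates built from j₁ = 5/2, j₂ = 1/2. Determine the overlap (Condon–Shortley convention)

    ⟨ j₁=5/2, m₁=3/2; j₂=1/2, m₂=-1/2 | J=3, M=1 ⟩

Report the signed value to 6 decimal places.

+0.577350  (= +√(1/3))

triangle: 0!×5!×1!/7! = 120/5040
(j±m)!: 4!×1!×0!×1!×4!×2! = 1152
prefactor² = (2J+1)×Δ×N² = 192
  k=0: +1/(0!×0!×1!×0!×4!×1!) = 1/24
Σ = 1/24  ⇒  CG² = 192×1/24² = 1/3
CG = +√(1/3) = +0.577350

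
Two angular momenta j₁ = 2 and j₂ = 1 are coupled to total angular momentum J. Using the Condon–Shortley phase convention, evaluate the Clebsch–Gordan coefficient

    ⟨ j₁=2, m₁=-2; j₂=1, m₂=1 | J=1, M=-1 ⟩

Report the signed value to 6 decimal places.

j₁+j₂−J=2  J+j₁−j₂=2  J−j₁+j₂=0  j₁+j₂+J+1=5
(j₁±m₁, j₂±m₂, J±M) = (0,4,2,0,0,2)
P² = 48/5
sum k=2..2:
  [2] +1/4 = 1/4
S = 1/4
C² = P²·S² = 3/5 ; C = +0.774597

+√(3/5) ≈ +0.774597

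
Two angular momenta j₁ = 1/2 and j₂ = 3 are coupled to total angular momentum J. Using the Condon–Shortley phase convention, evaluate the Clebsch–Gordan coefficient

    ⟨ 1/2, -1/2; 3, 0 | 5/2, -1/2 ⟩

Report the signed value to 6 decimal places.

−√(3/7) ≈ -0.654654

√[6·1!0!5!/7! · 0!1!3!3!2!3!] = √(432/7)
  +(−1)^1/∏(1,0,0,2,0,3)! = -1/12  (running -1/12)
⟨..|..⟩ = √(432/7)·(-1/12) = -0.654654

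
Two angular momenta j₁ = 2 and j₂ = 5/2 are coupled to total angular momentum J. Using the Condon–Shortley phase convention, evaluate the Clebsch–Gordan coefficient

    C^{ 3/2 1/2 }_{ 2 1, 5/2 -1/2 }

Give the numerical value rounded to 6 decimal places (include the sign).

triangle: 3!*1!*2!/7! = 12/5040
(j±m)!: 3!*1!*2!*3!*2!*1! = 144
prefactor² = (2J+1)*Δ*N² = 48/35
  k=0: +1/(0!*3!*1!*2!*0!*0!) = 1/12
  k=1: −1/(1!*2!*0!*1!*1!*1!) = -1/2
Σ = -5/12  ⇒  CG² = 48/35*(-5/12)² = 5/21
CG = −√(5/21) = -0.487950

−√(5/21) ≈ -0.487950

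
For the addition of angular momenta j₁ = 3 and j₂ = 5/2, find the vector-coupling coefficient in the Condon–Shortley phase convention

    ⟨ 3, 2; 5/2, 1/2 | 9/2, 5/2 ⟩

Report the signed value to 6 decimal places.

j₁+j₂−J=1  J+j₁−j₂=5  J−j₁+j₂=4  j₁+j₂+J+1=11
(j₁±m₁, j₂±m₂, J±M) = (5,1,3,2,7,2)
P² = 115200/11
sum k=0..1:
  [0] +1/144 = 1/144
  [1] −1/480 = -1/480
S = 7/1440
C² = P²·S² = 49/198 ; C = +0.497468

+√(49/198) = +0.497468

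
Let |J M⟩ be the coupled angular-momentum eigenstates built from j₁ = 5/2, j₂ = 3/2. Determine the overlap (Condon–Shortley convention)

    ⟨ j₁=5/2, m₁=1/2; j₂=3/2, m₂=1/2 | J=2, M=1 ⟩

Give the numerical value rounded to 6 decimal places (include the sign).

j₁+j₂−J=2  J+j₁−j₂=3  J−j₁+j₂=1  j₁+j₂+J+1=7
(j₁±m₁, j₂±m₂, J±M) = (3,2,2,1,3,1)
P² = 12/7
sum k=1..2:
  [1] −1/2 = -1/2
  [2] +1/12 = 1/12
S = -5/12
C² = P²·S² = 25/84 ; C = -0.545545

-0.545545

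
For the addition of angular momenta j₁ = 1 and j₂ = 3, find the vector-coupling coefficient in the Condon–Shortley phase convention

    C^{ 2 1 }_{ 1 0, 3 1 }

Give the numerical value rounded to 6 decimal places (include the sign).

triangle: 2!*0!*4!/7! = 48/5040
(j±m)!: 1!*1!*4!*2!*3!*1! = 288
prefactor² = (2J+1)*Δ*N² = 96/7
  k=1: −1/(1!*1!*0!*3!*0!*1!) = -1/6
Σ = -1/6  ⇒  CG² = 96/7*(-1/6)² = 8/21
CG = −√(8/21) = -0.617213

-0.617213  (= −√(8/21))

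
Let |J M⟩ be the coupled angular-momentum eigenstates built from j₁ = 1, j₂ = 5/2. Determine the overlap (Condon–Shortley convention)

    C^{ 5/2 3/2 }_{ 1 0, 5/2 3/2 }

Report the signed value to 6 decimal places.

triangle: 1!*1!*4!/7! = 24/5040
(j±m)!: 1!*1!*4!*1!*4!*1! = 576
prefactor² = (2J+1)*Δ*N² = 576/35
  k=0: +1/(0!*1!*1!*4!*0!*0!) = 1/24
  k=1: −1/(1!*0!*0!*3!*1!*1!) = -1/6
Σ = -1/8  ⇒  CG² = 576/35*(-1/8)² = 9/35
CG = −√(9/35) = -0.507093

−√(9/35) = -0.507093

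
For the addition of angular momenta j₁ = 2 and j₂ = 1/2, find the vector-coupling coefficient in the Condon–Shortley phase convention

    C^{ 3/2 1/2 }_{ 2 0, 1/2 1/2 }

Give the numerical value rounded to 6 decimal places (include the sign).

√[4·1!3!0!/5! · 2!2!1!0!2!1!] = √(8/5)
  +(−1)^1/∏(1,0,1,0,2,0)! = -1/2  (running -1/2)
⟨..|..⟩ = √(8/5)·(-1/2) = -0.632456

-0.632456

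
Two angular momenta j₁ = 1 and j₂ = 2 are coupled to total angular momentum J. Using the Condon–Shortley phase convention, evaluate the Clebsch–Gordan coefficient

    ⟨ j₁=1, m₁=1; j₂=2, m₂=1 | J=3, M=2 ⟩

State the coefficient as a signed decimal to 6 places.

√[7·0!2!4!/7! · 2!0!3!1!5!1!] = √(96)
  +(−1)^0/∏(0,0,0,3,2,1)! = 1/12  (running 1/12)
⟨..|..⟩ = √(96)·(1/12) = +0.816497

+0.816497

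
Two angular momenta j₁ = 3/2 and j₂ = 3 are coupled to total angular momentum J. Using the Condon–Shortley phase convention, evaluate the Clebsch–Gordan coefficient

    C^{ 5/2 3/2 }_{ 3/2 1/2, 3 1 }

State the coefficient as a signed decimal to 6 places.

-0.591608

√[6·2!1!4!/8! · 2!1!4!2!4!1!] = √(576/35)
  +(−1)^0/∏(0,2,1,4,0,0)! = 1/48  (running 1/48)
  +(−1)^1/∏(1,1,0,3,1,1)! = -1/6  (running -7/48)
⟨..|..⟩ = √(576/35)·(-7/48) = -0.591608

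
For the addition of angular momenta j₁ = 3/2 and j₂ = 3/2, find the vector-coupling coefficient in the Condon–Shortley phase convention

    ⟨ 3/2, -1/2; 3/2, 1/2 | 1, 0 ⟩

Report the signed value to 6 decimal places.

triangle: 2!×1!×1!/5! = 2/120
(j±m)!: 1!×2!×2!×1!×1!×1! = 4
prefactor² = (2J+1)×Δ×N² = 1/5
  k=1: −1/(1!×1!×1!×1!×0!×0!) = -1
  k=2: +1/(2!×0!×0!×0!×1!×1!) = 1/2
Σ = -1/2  ⇒  CG² = 1/5×(-1/2)² = 1/20
CG = −√(1/20) = -0.223607

-0.223607  (= −√(1/20))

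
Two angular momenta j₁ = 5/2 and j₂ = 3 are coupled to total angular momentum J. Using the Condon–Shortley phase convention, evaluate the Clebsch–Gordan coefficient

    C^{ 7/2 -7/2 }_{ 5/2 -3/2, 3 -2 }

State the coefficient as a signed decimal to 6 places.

−√(4/9) ≈ -0.666667

√[8·2!3!4!/10! · 1!4!1!5!0!7!] = √(9216)
  +(−1)^1/∏(1,1,3,0,0,4)! = -1/144  (running -1/144)
⟨..|..⟩ = √(9216)·(-1/144) = -0.666667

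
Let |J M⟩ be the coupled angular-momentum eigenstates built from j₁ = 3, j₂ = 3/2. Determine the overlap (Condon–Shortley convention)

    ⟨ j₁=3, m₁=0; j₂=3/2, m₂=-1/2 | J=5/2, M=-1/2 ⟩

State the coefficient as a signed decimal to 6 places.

triangle: 2!*4!*1!/8! = 48/40320
(j±m)!: 3!*3!*1!*2!*2!*3! = 864
prefactor² = (2J+1)*Δ*N² = 216/35
  k=0: +1/(0!*2!*3!*1!*1!*0!) = 1/12
  k=1: −1/(1!*1!*2!*0!*2!*1!) = -1/4
Σ = -1/6  ⇒  CG² = 216/35*(-1/6)² = 6/35
CG = −√(6/35) = -0.414039

−√(6/35) = -0.414039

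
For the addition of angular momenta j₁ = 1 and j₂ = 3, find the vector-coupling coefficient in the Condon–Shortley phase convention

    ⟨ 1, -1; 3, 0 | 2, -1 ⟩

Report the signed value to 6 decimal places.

+√(1/7) = +0.377964

√[5·2!0!4!/7! · 0!2!3!3!1!3!] = √(144/7)
  +(−1)^2/∏(2,0,0,1,0,3)! = 1/12  (running 1/12)
⟨..|..⟩ = √(144/7)·(1/12) = +0.377964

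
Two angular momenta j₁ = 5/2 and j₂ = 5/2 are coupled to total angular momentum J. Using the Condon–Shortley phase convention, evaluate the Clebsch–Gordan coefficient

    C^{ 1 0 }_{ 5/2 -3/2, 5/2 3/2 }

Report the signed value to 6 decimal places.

√[3·4!1!1!/7! · 1!4!4!1!1!1!] = √(288/35)
  +(−1)^3/∏(3,1,1,1,0,0)! = -1/6  (running -1/6)
  +(−1)^4/∏(4,0,0,0,1,1)! = 1/24  (running -1/8)
⟨..|..⟩ = √(288/35)·(-1/8) = -0.358569

-0.358569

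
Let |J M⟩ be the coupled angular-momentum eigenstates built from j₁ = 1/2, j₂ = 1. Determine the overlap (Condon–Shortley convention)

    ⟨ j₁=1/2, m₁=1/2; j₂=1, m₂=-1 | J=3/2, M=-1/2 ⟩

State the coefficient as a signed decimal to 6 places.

√[4·0!1!2!/4! · 1!0!0!2!1!2!] = √(4/3)
  +(−1)^0/∏(0,0,0,0,1,2)! = 1/2  (running 1/2)
⟨..|..⟩ = √(4/3)·(1/2) = +0.577350

+√(1/3) ≈ +0.577350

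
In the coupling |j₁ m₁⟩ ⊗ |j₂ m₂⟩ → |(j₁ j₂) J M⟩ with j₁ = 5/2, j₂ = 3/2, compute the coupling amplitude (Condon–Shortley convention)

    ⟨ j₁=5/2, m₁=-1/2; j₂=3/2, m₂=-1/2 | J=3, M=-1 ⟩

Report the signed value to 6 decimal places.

+0.129099

j₁+j₂−J=1  J+j₁−j₂=4  J−j₁+j₂=2  j₁+j₂+J+1=8
(j₁±m₁, j₂±m₂, J±M) = (2,3,1,2,2,4)
P² = 48/5
sum k=0..1:
  [0] +1/6 = 1/6
  [1] −1/8 = -1/8
S = 1/24
C² = P²·S² = 1/60 ; C = +0.129099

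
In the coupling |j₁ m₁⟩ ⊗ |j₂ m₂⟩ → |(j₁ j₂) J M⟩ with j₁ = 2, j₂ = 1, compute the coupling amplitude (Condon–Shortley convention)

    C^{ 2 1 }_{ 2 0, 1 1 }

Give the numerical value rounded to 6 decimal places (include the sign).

−√(1/2) = -0.707107

triangle: 1!*3!*1!/6! = 6/720
(j±m)!: 2!*2!*2!*0!*3!*1! = 48
prefactor² = (2J+1)*Δ*N² = 2
  k=1: −1/(1!*0!*1!*1!*2!*0!) = -1/2
Σ = -1/2  ⇒  CG² = 2*(-1/2)² = 1/2
CG = −√(1/2) = -0.707107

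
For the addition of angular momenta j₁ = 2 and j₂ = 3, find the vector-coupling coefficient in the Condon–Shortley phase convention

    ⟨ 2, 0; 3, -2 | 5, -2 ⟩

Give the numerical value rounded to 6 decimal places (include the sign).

j₁+j₂−J=0  J+j₁−j₂=4  J−j₁+j₂=6  j₁+j₂+J+1=11
(j₁±m₁, j₂±m₂, J±M) = (2,2,1,5,3,7)
P² = 69120
sum k=0..0:
  [0] +1/480 = 1/480
S = 1/480
C² = P²·S² = 3/10 ; C = +0.547723

+√(3/10) ≈ +0.547723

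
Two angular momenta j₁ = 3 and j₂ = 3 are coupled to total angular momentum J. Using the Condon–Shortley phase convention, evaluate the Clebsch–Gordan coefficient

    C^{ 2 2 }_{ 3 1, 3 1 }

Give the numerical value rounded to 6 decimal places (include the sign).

+0.534522  (= +√(2/7))

√[5·4!2!2!/9! · 4!2!4!2!4!0!] = √(512/7)
  +(−1)^2/∏(2,2,0,2,2,0)! = 1/16  (running 1/16)
⟨..|..⟩ = √(512/7)·(1/16) = +0.534522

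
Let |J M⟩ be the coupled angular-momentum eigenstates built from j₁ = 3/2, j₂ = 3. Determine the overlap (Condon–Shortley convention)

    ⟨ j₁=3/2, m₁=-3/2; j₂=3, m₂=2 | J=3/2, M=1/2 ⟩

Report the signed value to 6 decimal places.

j₁+j₂−J=3  J+j₁−j₂=0  J−j₁+j₂=3  j₁+j₂+J+1=7
(j₁±m₁, j₂±m₂, J±M) = (0,3,5,1,2,1)
P² = 288/7
sum k=3..3:
  [3] −1/12 = -1/12
S = -1/12
C² = P²·S² = 2/7 ; C = -0.534522

−√(2/7) = -0.534522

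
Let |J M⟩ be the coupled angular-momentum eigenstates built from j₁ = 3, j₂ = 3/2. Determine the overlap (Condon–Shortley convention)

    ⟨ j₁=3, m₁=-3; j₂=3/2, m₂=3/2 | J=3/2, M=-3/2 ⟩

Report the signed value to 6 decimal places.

triangle: 3!*3!*0!/7! = 36/5040
(j±m)!: 0!*6!*3!*0!*0!*3! = 25920
prefactor² = (2J+1)*Δ*N² = 5184/7
  k=3: −1/(3!*0!*3!*0!*0!*0!) = -1/36
Σ = -1/36  ⇒  CG² = 5184/7*(-1/36)² = 4/7
CG = −√(4/7) = -0.755929

-0.755929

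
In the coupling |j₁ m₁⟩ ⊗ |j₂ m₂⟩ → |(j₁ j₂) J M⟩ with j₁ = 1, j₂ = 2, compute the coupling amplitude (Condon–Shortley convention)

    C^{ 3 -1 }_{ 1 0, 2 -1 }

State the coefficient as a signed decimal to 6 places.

+√(8/15) = +0.730297

triangle: 0!×2!×4!/7! = 48/5040
(j±m)!: 1!×1!×1!×3!×2!×4! = 288
prefactor² = (2J+1)×Δ×N² = 96/5
  k=0: +1/(0!×0!×1!×1!×1!×3!) = 1/6
Σ = 1/6  ⇒  CG² = 96/5×1/6² = 8/15
CG = +√(8/15) = +0.730297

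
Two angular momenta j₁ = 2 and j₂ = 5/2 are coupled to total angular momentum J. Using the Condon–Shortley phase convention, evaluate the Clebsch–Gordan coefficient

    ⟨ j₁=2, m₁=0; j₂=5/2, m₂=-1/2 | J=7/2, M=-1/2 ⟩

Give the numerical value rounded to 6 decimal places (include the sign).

+√(4/105) = +0.195180

√[8·1!3!4!/9! · 2!2!2!3!3!4!] = √(768/35)
  +(−1)^0/∏(0,1,2,2,1,2)! = 1/8  (running 1/8)
  +(−1)^1/∏(1,0,1,1,2,3)! = -1/12  (running 1/24)
⟨..|..⟩ = √(768/35)·(1/24) = +0.195180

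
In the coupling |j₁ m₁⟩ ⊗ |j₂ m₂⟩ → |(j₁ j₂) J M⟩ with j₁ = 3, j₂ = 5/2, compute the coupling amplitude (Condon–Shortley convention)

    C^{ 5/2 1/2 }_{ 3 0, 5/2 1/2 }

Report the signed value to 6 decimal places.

triangle: 3!*3!*2!/9! = 72/362880
(j±m)!: 3!*3!*3!*2!*3!*2! = 5184
prefactor² = (2J+1)*Δ*N² = 216/35
  k=1: −1/(1!*2!*2!*2!*1!*0!) = -1/8
  k=2: +1/(2!*1!*1!*1!*2!*1!) = 1/4
  k=3: −1/(3!*0!*0!*0!*3!*2!) = -1/72
Σ = 1/9  ⇒  CG² = 216/35*1/9² = 8/105
CG = +√(8/105) = +0.276026

+0.276026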